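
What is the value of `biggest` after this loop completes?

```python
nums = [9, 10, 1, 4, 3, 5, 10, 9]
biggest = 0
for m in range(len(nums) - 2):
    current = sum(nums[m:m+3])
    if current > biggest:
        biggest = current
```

Max sum of 3-element window in [9, 10, 1, 4, 3, 5, 10, 9]
`biggest` takes the values: 0 → 20 → 24

Answer: 24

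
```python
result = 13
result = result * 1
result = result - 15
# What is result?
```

Trace:
`result = 13` → result = 13
`result = result * 1` → result = 13
`result = result - 15` → result = -2
So result = -2

Answer: -2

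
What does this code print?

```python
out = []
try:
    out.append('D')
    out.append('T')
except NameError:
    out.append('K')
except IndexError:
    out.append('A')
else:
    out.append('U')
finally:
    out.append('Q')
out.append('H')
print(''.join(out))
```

Execution trace: 'D' (try body) → 'T' (try body, no exception) → 'U' (else) → 'Q' (finally) → 'H' (after the try/except). Output: DTUQH

Answer: DTUQH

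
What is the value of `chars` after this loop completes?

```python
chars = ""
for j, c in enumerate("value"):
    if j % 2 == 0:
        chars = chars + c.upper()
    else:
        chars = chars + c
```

Uppercase even positions in 'value'
`chars` takes the values: "" → "V" → "Va" → "VaL" → "VaLu" → "VaLuE"

Answer: "VaLuE"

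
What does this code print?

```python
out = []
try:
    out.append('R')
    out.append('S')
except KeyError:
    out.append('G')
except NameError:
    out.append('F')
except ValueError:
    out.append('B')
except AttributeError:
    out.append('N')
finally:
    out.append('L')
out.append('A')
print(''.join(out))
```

Execution trace: 'R' (try body) → 'S' (try body, no exception) → 'L' (finally) → 'A' (after the try/except). Output: RSLA

Answer: RSLA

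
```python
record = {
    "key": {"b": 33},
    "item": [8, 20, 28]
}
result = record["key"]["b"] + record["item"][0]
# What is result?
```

Trace:
`record = { ...` → record = {'key': {'b': 33}, 'item': [8, 20, 28]}
`result = record["key"]["b"] + record["item"][0]` → result = 41
So result = 41

Answer: 41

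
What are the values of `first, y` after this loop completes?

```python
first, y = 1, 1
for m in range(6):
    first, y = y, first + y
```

Fibonacci: after 6 iterations
`first, y` takes the values: (1, 1) → (1, 2) → (2, 3) → (3, 5) → (5, 8) → (8, 13) → (13, 21)

Answer: 13, 21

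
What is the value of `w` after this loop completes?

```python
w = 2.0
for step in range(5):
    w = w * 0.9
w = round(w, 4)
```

Exponential decay: 2.0 * 0.9^5
`w` takes the values: 2.0 → 1.8 → 1.62 → 1.458 → 1.3122 → 1.18098 → 1.181

Answer: 1.181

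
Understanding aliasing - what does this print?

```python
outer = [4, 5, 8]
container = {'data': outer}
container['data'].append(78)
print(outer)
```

Key concept: dict holds reference to list.
Step by step:
`outer = [4, 5, 8]` → outer = [4, 5, 8]
`container = {'data': outer}` → container = {'data': [4, 5, 8]}
`container['data'].append(78)` → outer = [4, 5, 8, 78]; container = {'data': [4, 5, 8, 78]}
`print(outer)` → prints [4, 5, 8, 78]

Answer: [4, 5, 8, 78]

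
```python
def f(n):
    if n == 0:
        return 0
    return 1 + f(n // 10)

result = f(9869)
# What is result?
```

Count of digits of 9869: 4

Answer: 4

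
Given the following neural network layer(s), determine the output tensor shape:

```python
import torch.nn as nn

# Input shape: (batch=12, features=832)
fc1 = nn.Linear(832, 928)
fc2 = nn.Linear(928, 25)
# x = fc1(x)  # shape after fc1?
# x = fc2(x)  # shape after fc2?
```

Input: (12, 832) -> after fc1: (12, 928) -> Output: (12, 25)

Answer: (12, 25)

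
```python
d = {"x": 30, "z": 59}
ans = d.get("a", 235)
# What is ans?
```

Trace:
`d = {"x": 30, "z": 59}` → d = {'x': 30, 'z': 59}
`ans = d.get("a", 235)` → ans = 235
So ans = 235

Answer: 235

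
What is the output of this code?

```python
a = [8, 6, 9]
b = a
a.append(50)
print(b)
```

Key concept: basic list aliasing.
Step by step:
`a = [8, 6, 9]` → a = [8, 6, 9]
`b = a` → b = [8, 6, 9] (same object as a)
`a.append(50)` → a = [8, 6, 9, 50] (same object as b); b = [8, 6, 9, 50] (same object as a)
`print(b)` → prints [8, 6, 9, 50]

Answer: [8, 6, 9, 50]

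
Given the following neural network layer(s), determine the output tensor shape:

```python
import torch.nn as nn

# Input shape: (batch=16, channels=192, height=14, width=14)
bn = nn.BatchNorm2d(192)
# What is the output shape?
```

Input: (16, 192, 14, 14) -> Output: (16, 192, 14, 14)

Answer: (16, 192, 14, 14)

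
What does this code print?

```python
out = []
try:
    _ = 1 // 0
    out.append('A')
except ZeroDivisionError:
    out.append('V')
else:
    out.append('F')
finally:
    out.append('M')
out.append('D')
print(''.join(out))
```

Execution trace: 'V' (except ZeroDivisionError) → 'M' (finally) → 'D' (after the try/except). Output: VMD

Answer: VMD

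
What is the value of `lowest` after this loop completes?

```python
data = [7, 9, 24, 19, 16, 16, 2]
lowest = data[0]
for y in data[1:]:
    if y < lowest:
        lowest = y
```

Minimum of [7, 9, 24, 19, 16, 16, 2]
`lowest` takes the values: 7 → 2

Answer: 2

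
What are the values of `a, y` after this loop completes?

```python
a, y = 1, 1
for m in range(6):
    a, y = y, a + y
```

Fibonacci: after 6 iterations
`a, y` takes the values: (1, 1) → (1, 2) → (2, 3) → (3, 5) → (5, 8) → (8, 13) → (13, 21)

Answer: 13, 21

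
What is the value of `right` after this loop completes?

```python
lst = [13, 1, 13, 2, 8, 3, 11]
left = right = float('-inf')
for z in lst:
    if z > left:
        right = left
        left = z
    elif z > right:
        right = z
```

Second largest (with repeats) in [13, 1, 13, 2, 8, 3, 11]
`right` takes the values: -inf → 1 → 13

Answer: 13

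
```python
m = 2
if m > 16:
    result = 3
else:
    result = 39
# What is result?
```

Trace:
`m = 2` → m = 2
`if m > 16: ...` → m > 16 is False, take else branch → result = 39
So result = 39

Answer: 39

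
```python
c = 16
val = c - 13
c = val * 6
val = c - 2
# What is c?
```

Trace:
`c = 16` → c = 16
`val = c - 13` → val = 3
`c = val * 6` → c = 18
`val = c - 2` → val = 16
So c = 18

Answer: 18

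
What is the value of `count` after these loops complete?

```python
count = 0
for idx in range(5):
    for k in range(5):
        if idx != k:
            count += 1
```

5² - 5 (exclude diagonal)
`count` takes the values: 0 → 1 → 2 → 3 → 4 → 5 → 6 → 7 → 8 → 9 → 10 → 11 → 12 → 13 → 14 → 15 → 16 → 17 → 18 → 19 → 20

Answer: 20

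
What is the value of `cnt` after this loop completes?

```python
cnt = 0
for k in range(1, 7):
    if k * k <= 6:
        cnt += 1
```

Count numbers where k² ≤ 6
`cnt` takes the values: 0 → 1 → 2

Answer: 2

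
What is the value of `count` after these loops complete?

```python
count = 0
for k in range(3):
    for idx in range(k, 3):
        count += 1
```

Upper triangle: 3 + 2 + ... + 1
`count` takes the values: 0 → 1 → 2 → 3 → 4 → 5 → 6

Answer: 6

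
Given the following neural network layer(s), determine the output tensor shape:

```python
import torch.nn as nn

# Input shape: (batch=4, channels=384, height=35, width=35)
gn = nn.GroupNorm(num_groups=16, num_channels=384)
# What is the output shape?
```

Input: (4, 384, 35, 35) -> Output: (4, 384, 35, 35)

Answer: (4, 384, 35, 35)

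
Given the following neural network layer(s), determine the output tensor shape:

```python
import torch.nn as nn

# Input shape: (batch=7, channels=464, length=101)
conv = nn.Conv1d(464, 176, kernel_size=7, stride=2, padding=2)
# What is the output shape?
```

Input: (7, 464, 101) -> Output: (7, 176, 50)

Answer: (7, 176, 50)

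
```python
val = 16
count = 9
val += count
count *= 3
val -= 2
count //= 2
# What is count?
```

Trace:
`val = 16` → val = 16
`count = 9` → count = 9
`val += count` → val = 25
`count *= 3` → count = 27
`val -= 2` → val = 23
`count //= 2` → count = 13
So count = 13

Answer: 13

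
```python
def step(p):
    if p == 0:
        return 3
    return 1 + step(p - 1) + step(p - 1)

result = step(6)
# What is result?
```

step(p) = 1 + 2·step(p-1), step(0)=3. Closed form: (3+1)·2^6 - 1 = 255.

Answer: 255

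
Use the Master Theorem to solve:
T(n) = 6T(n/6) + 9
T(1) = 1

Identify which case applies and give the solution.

a=6, b=6, f(n)=9. log_6(6) = 1. Since c=0 < 1, Case 1 applies: T(n) = Θ(n^log_b(a)) = O(n).

Answer: O(n) - Case 1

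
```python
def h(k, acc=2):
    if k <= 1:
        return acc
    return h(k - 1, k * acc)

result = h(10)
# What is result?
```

Accumulator trace (n, acc): (10, 2) -> (9, 20) -> (8, 180) -> (7, 1440) -> (6, 10080) -> (5, 60480) -> (4, 302400) -> (3, 1209600) -> (2, 3628800) -> (1, 7257600) -> return 7257600

Answer: 7257600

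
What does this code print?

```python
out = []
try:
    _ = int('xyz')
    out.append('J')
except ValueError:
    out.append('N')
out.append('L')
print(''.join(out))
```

Execution trace: 'N' (except ValueError) → 'L' (after the try/except). Output: NL

Answer: NL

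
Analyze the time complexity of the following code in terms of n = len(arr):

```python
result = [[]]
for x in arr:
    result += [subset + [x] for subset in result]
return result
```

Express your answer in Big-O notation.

This is subset (power-set) generation — 2^n subsets, each materialised as a list of up to n elements. Time complexity: O(n · 2^n).

Answer: O(n · 2^n)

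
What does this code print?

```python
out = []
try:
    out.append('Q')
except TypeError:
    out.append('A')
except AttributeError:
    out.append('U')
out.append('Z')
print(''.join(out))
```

Execution trace: 'Q' (try body, no exception) → 'Z' (after the try/except). Output: QZ

Answer: QZ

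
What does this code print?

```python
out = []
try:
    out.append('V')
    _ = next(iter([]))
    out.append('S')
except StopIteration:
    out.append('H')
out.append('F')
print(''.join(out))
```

Execution trace: 'V' (try body) → 'H' (except StopIteration) → 'F' (after the try/except). Output: VHF

Answer: VHF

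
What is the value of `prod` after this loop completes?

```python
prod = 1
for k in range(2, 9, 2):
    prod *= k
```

Product of even numbers 2 to 8
`prod` takes the values: 1 → 2 → 8 → 48 → 384

Answer: 384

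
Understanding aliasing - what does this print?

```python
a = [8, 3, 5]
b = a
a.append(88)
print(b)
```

Key concept: basic list aliasing.
Step by step:
`a = [8, 3, 5]` → a = [8, 3, 5]
`b = a` → b = [8, 3, 5] (same object as a)
`a.append(88)` → a = [8, 3, 5, 88] (same object as b); b = [8, 3, 5, 88] (same object as a)
`print(b)` → prints [8, 3, 5, 88]

Answer: [8, 3, 5, 88]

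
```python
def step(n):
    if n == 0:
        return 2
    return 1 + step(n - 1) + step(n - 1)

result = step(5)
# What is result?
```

step(n) = 1 + 2·step(n-1), step(0)=2. Closed form: (2+1)·2^5 - 1 = 95.

Answer: 95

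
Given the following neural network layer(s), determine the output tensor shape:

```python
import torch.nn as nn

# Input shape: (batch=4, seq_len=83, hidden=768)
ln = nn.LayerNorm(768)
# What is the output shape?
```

Input: (4, 83, 768) -> Output: (4, 83, 768)

Answer: (4, 83, 768)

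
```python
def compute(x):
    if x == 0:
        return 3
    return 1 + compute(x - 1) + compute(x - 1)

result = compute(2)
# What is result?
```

compute(x) = 1 + 2·compute(x-1), compute(0)=3. Closed form: (3+1)·2^2 - 1 = 15.

Answer: 15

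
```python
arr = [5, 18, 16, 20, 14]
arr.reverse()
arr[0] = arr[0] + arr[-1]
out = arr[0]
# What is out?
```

Trace:
`arr = [5, 18, 16, 20, 14]` → arr = [5, 18, 16, 20, 14]
`arr.reverse()` → arr = [14, 20, 16, 18, 5]
`arr[0] = arr[0] + arr[-1]` → arr = [19, 20, 16, 18, 5]
`out = arr[0]` → out = 19
So out = 19

Answer: 19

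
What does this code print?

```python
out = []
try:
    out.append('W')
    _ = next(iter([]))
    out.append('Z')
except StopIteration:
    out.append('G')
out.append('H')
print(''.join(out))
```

Execution trace: 'W' (try body) → 'G' (except StopIteration) → 'H' (after the try/except). Output: WGH

Answer: WGH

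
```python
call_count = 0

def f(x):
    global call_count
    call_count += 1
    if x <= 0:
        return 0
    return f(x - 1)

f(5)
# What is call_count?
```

Linear recursion stepping by 1: 6 calls from x=5 down to ≤0.

Answer: 6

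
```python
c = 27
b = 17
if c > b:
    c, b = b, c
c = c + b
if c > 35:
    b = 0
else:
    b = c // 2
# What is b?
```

Trace:
`c = 27` → c = 27
`b = 17` → b = 17
`if c > b: ...` → c > b is True → c = 17; b = 27
`c = c + b` → c = 44
`if c > 35: ...` → c > 35 is True → b = 0
So b = 0

Answer: 0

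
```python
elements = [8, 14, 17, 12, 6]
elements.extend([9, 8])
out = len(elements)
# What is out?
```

Trace:
`elements = [8, 14, 17, 12, 6]` → elements = [8, 14, 17, 12, 6]
`elements.extend([9, 8])` → elements = [8, 14, 17, 12, 6, 9, 8]
`out = len(elements)` → out = 7
So out = 7

Answer: 7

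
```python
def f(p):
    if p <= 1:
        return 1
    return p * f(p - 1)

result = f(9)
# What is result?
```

f(9) = 9 * 8 * 7 * 6 * 5 * 4 * 3 * 2 * 1 = 362880

Answer: 362880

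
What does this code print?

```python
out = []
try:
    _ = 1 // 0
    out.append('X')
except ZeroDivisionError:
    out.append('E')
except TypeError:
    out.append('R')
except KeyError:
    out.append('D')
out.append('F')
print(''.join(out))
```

Execution trace: 'E' (except ZeroDivisionError) → 'F' (after the try/except). Output: EF

Answer: EF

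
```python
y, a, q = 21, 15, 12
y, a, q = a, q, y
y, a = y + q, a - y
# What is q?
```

Trace:
`y, a, q = 21, 15, 12` → y = 21; a = 15; q = 12
`y, a, q = a, q, y` → y = 15; a = 12; q = 21
`y, a = y + q, a - y` → y = 36; a = -3
So q = 21

Answer: 21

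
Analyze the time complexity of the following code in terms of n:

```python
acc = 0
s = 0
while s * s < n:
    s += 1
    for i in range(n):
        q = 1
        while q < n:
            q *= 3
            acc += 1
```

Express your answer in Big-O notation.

Each loop level contributes: √n × n × log n. Multiplying the contributions gives O(n√n log n).

Answer: O(n√n log n)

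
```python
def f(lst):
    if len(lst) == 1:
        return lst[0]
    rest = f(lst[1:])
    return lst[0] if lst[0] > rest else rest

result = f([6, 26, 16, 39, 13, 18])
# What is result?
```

Recursive max over [6, 26, 16, 39, 13, 18] = 39

Answer: 39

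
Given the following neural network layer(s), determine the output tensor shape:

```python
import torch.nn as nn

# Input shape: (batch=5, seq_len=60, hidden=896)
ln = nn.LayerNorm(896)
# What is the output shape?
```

Input: (5, 60, 896) -> Output: (5, 60, 896)

Answer: (5, 60, 896)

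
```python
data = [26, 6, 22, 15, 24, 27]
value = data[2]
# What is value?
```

Trace:
`data = [26, 6, 22, 15, 24, 27]` → data = [26, 6, 22, 15, 24, 27]
`value = data[2]` → value = 22
So value = 22

Answer: 22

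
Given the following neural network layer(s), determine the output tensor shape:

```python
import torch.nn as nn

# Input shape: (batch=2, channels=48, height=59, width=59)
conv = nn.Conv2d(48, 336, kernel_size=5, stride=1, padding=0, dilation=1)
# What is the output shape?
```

Input: (2, 48, 59, 59) -> Output: (2, 336, 55, 55)

Answer: (2, 336, 55, 55)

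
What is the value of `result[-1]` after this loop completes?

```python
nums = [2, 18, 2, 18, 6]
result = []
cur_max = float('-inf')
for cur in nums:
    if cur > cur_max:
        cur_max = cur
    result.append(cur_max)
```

Running max ends at 18
`result` takes the values: [] → [2] → [2, 18] → [2, 18, 18] → [2, 18, 18, 18] → [2, 18, 18, 18, 18]
So `result[-1]` = 18

Answer: 18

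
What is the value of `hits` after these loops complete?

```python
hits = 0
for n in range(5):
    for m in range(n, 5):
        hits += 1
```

Upper triangle: 5 + 4 + ... + 1
`hits` takes the values: 0 → 1 → 2 → 3 → 4 → 5 → 6 → 7 → 8 → 9 → 10 → 11 → 12 → 13 → 14 → 15

Answer: 15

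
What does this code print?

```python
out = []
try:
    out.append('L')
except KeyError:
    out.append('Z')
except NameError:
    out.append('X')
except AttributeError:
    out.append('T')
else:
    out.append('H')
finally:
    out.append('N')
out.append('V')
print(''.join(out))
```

Execution trace: 'L' (try body, no exception) → 'H' (else) → 'N' (finally) → 'V' (after the try/except). Output: LHNV

Answer: LHNV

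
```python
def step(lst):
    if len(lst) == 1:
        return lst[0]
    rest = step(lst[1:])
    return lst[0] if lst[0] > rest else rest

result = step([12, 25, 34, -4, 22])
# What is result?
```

Recursive max over [12, 25, 34, -4, 22] = 34

Answer: 34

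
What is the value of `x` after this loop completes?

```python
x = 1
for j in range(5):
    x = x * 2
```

Multiply by 2, 5 times: 1 * 2^5 = 32
`x` takes the values: 1 → 2 → 4 → 8 → 16 → 32

Answer: 32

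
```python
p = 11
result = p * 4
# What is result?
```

Trace:
`p = 11` → p = 11
`result = p * 4` → result = 44
So result = 44

Answer: 44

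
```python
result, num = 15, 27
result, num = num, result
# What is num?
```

Trace:
`result, num = 15, 27` → result = 15; num = 27
`result, num = num, result` → result = 27; num = 15
So num = 15

Answer: 15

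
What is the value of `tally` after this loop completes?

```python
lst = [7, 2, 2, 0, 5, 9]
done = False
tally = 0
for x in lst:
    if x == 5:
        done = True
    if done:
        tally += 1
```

Count elements after first 5 in [7, 2, 2, 0, 5, 9]
`tally` takes the values: 0 → 1 → 2

Answer: 2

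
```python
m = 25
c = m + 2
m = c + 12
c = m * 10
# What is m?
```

Trace:
`m = 25` → m = 25
`c = m + 2` → c = 27
`m = c + 12` → m = 39
`c = m * 10` → c = 390
So m = 39

Answer: 39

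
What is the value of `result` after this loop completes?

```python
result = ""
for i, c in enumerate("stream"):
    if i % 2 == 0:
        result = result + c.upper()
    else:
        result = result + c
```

Uppercase even positions in 'stream'
`result` takes the values: "" → "S" → "St" → "StR" → "StRe" → "StReA" → "StReAm"

Answer: "StReAm"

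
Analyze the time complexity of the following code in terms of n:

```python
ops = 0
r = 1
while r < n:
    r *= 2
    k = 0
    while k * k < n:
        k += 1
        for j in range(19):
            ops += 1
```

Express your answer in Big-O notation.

Each loop level contributes: log n × √n × 1. Multiplying the contributions gives O(√n log n).

Answer: O(√n log n)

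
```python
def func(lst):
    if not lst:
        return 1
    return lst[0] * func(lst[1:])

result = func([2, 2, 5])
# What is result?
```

Product over [2, 2, 5] = 2 * 2 * 5 = 20

Answer: 20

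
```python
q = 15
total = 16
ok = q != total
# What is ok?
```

Trace:
`q = 15` → q = 15
`total = 16` → total = 16
`ok = q != total` → ok = True
So ok = True

Answer: True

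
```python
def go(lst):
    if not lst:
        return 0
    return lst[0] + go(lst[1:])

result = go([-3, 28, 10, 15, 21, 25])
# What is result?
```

(-3) + 28 + 10 + 15 + 21 + 25 + 0 = 96

Answer: 96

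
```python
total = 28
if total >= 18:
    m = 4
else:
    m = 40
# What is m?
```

Trace:
`total = 28` → total = 28
`if total >= 18: ...` → total >= 18 is True → m = 4
So m = 4

Answer: 4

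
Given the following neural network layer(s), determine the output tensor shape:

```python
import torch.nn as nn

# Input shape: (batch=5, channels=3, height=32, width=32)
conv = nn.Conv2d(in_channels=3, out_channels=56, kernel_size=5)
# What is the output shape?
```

Input: (5, 3, 32, 32) -> Output: (5, 56, 28, 28)

Answer: (5, 56, 28, 28)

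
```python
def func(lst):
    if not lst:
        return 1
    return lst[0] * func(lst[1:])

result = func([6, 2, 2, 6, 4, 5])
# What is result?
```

Product over [6, 2, 2, 6, 4, 5] = 6 * 2 * 2 * 6 * 4 * 5 = 2880

Answer: 2880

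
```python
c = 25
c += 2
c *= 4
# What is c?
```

Trace:
`c = 25` → c = 25
`c += 2` → c = 27
`c *= 4` → c = 108
So c = 108

Answer: 108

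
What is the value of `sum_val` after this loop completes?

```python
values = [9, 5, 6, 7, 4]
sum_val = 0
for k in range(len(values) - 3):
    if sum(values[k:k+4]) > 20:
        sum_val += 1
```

Count windows with sum > 20
`sum_val` takes the values: 0 → 1 → 2

Answer: 2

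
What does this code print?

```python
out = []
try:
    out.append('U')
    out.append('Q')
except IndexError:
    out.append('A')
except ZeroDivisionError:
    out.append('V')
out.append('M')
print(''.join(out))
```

Execution trace: 'U' (try body) → 'Q' (try body, no exception) → 'M' (after the try/except). Output: UQM

Answer: UQM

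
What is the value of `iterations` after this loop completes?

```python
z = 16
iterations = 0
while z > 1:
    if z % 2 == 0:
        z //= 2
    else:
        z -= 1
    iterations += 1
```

Steps to reduce 16 to 1
`iterations` takes the values: 0 → 1 → 2 → 3 → 4

Answer: 4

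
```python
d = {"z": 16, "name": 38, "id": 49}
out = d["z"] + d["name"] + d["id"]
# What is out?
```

Trace:
`d = {"z": 16, "name": 38, "id": 49}` → d = {'z': 16, 'name': 38, 'id': 49}
`out = d["z"] + d["name"] + d["id"]` → out = 103
So out = 103

Answer: 103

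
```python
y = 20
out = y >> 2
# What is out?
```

Trace:
`y = 20` → y = 20
`out = y >> 2` → out = 5
So out = 5

Answer: 5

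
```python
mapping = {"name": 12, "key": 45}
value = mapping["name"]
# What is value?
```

Trace:
`mapping = {"name": 12, "key": 45}` → mapping = {'name': 12, 'key': 45}
`value = mapping["name"]` → value = 12
So value = 12

Answer: 12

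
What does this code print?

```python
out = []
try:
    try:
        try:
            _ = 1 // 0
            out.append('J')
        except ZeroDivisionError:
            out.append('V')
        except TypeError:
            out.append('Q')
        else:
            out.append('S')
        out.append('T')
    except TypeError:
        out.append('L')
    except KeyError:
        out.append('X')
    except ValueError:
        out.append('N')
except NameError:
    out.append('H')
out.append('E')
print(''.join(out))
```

Execution trace: 'V' (inner except ZeroDivisionError) → 'T' (try body, no exception) → 'E' (after the try/except). Output: VTE

Answer: VTE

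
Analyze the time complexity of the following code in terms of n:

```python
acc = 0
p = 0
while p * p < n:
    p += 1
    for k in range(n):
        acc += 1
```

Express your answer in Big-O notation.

Each loop level contributes: √n × n. Multiplying the contributions gives O(n√n).

Answer: O(n√n)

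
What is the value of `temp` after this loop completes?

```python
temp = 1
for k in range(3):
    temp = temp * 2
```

Multiply by 2, 3 times: 1 * 2^3 = 8
`temp` takes the values: 1 → 2 → 4 → 8

Answer: 8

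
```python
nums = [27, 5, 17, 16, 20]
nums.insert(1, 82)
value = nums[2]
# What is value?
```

Trace:
`nums = [27, 5, 17, 16, 20]` → nums = [27, 5, 17, 16, 20]
`nums.insert(1, 82)` → nums = [27, 82, 5, 17, 16, 20]
`value = nums[2]` → value = 5
So value = 5

Answer: 5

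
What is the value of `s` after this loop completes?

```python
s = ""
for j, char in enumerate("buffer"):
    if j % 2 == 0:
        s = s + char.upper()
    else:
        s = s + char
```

Uppercase even positions in 'buffer'
`s` takes the values: "" → "B" → "Bu" → "BuF" → "BuFf" → "BuFfE" → "BuFfEr"

Answer: "BuFfEr"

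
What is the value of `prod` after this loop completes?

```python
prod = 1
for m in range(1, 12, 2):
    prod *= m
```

Product of 1, 3, 5, ... up to 11
`prod` takes the values: 1 → 3 → 15 → 105 → 945 → 10395

Answer: 10395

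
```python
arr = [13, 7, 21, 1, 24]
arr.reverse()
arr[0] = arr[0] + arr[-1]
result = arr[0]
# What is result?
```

Trace:
`arr = [13, 7, 21, 1, 24]` → arr = [13, 7, 21, 1, 24]
`arr.reverse()` → arr = [24, 1, 21, 7, 13]
`arr[0] = arr[0] + arr[-1]` → arr = [37, 1, 21, 7, 13]
`result = arr[0]` → result = 37
So result = 37

Answer: 37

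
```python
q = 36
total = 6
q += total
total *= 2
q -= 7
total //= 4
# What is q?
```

Trace:
`q = 36` → q = 36
`total = 6` → total = 6
`q += total` → q = 42
`total *= 2` → total = 12
`q -= 7` → q = 35
`total //= 4` → total = 3
So q = 35

Answer: 35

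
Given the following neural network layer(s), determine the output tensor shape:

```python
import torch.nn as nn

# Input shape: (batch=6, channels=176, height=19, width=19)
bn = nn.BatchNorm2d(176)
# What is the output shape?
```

Input: (6, 176, 19, 19) -> Output: (6, 176, 19, 19)

Answer: (6, 176, 19, 19)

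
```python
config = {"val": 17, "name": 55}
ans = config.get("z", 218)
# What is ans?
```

Trace:
`config = {"val": 17, "name": 55}` → config = {'val': 17, 'name': 55}
`ans = config.get("z", 218)` → ans = 218
So ans = 218

Answer: 218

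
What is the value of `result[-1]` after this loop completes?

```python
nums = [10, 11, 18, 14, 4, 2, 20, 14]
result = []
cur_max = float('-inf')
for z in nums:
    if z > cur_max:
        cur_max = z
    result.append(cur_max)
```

Running max ends at 20
`result` takes the values: [] → [10] → [10, 11] → [10, 11, 18] → [10, 11, 18, 18] → [10, 11, 18, 18, 18] → [10, 11, 18, 18, 18, 18] → [10, 11, 18, 18, 18, 18, 20] → [10, 11, 18, 18, 18, 18, 20, 20]
So `result[-1]` = 20

Answer: 20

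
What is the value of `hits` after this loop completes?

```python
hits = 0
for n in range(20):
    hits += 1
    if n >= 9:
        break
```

Loop breaks when n reaches 9, hits is 10
`hits` takes the values: 0 → 1 → 2 → 3 → 4 → 5 → 6 → 7 → 8 → 9 → 10

Answer: 10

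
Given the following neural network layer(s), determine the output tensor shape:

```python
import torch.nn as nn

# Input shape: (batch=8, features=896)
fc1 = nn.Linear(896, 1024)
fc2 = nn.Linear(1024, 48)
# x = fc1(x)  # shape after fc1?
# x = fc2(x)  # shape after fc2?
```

Input: (8, 896) -> after fc1: (8, 1024) -> Output: (8, 48)

Answer: (8, 48)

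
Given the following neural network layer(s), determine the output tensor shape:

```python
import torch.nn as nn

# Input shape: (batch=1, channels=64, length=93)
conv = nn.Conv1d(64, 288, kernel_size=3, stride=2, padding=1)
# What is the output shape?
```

Input: (1, 64, 93) -> Output: (1, 288, 47)

Answer: (1, 288, 47)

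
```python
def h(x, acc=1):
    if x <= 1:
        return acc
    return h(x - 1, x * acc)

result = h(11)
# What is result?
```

Accumulator trace (n, acc): (11, 1) -> (10, 11) -> (9, 110) -> (8, 990) -> (7, 7920) -> (6, 55440) -> (5, 332640) -> (4, 1663200) -> (3, 6652800) -> (2, 19958400) -> (1, 39916800) -> return 39916800

Answer: 39916800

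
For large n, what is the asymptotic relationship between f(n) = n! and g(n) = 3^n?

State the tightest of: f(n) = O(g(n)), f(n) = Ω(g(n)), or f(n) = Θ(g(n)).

n! vs 3^n: f(n) = Ω(g(n)) but not O(g(n)) — n! grows strictly faster than 3^n.

Answer: f(n) = Ω(g(n)) but not O(g(n)) — n! grows strictly faster than 3^n.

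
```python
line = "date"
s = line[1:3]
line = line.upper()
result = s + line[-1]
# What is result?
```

Trace:
`line = "date"` → line = 'date'
`s = line[1:3]` → s = 'at'
`line = line.upper()` → line = 'DATE'
`result = s + line[-1]` → result = 'atE'
So result = 'atE'

Answer: 'atE'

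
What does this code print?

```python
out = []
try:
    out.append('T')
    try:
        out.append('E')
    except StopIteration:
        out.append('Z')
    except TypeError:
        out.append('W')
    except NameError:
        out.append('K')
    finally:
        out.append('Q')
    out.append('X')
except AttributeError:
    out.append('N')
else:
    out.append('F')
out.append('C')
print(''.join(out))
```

Execution trace: 'T' (try body) → 'E' (inner try body, no exception) → 'Q' (inner finally) → 'X' (try body, no exception) → 'F' (else) → 'C' (after the try/except). Output: TEQXFC

Answer: TEQXFC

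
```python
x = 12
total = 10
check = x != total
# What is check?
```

Trace:
`x = 12` → x = 12
`total = 10` → total = 10
`check = x != total` → check = True
So check = True

Answer: True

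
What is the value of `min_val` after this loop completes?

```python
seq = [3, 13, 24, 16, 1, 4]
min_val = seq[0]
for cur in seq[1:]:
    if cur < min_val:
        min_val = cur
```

Minimum of [3, 13, 24, 16, 1, 4]
`min_val` takes the values: 3 → 1

Answer: 1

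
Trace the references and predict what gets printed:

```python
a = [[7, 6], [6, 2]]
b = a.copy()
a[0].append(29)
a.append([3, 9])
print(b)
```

Key concept: shallow copy with nested lists.
Step by step:
`a = [[7, 6], [6, 2]]` → a = [[7, 6], [6, 2]]
`b = a.copy()` → b = [[7, 6], [6, 2]]
`a[0].append(29)` → a = [[7, 6, 29], [6, 2]]; b = [[7, 6, 29], [6, 2]]
`a.append([3, 9])` → a = [[7, 6, 29], [6, 2], [3, 9]]
`print(b)` → prints [[7, 6, 29], [6, 2]]

Answer: [[7, 6, 29], [6, 2]]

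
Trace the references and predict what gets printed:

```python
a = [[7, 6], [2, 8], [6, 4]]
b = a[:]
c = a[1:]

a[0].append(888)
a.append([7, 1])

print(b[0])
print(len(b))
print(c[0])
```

Key concept: slice with nested mutation.
Step by step:
`a = [[7, 6], [2, 8], [6, 4]]` → a = [[7, 6], [2, 8], [6, 4]]
`b = a[:]` → b = [[7, 6], [2, 8], [6, 4]]
`c = a[1:]` → c = [[2, 8], [6, 4]]
`a[0].append(888)` → a = [[7, 6, 888], [2, 8], [6, 4]]; b = [[7, 6, 888], [2, 8], [6, 4]]
`a.append([7, 1])` → a = [[7, 6, 888], [2, 8], [6, 4], [7, 1]]
`print(b[0])` → prints [7, 6, 888]
`print(len(b))` → prints 3
`print(c[0])` → prints [2, 8]

Answer:
[7, 6, 888]
3
[2, 8]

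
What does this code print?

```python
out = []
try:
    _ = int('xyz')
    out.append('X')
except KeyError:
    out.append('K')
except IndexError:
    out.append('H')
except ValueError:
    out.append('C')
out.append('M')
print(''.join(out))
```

Execution trace: 'C' (except ValueError) → 'M' (after the try/except). Output: CM

Answer: CM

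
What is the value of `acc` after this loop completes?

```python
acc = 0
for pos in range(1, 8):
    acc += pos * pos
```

Sum of squares 1² to 7² = 140
`acc` takes the values: 0 → 1 → 5 → 14 → 30 → 55 → 91 → 140

Answer: 140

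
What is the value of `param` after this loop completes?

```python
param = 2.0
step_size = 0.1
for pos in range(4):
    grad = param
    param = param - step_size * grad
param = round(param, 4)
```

Gradient descent: w = 2.0 * (1 - 0.1)^4
`param` takes the values: 2.0 → 1.8 → 1.62 → 1.458 → 1.3122

Answer: 1.3122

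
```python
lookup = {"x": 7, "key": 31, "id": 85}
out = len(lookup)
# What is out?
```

Trace:
`lookup = {"x": 7, "key": 31, "id": 85}` → lookup = {'x': 7, 'key': 31, 'id': 85}
`out = len(lookup)` → out = 3
So out = 3

Answer: 3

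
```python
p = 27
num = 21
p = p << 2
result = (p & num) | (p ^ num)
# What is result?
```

Trace:
`p = 27` → p = 27
`num = 21` → num = 21
`p = p << 2` → p = 108
`result = (p & num) | (p ^ num)` → result = 125
So result = 125

Answer: 125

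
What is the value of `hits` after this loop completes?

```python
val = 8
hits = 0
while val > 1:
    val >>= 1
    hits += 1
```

Count right shifts until 1
`hits` takes the values: 0 → 1 → 2 → 3

Answer: 3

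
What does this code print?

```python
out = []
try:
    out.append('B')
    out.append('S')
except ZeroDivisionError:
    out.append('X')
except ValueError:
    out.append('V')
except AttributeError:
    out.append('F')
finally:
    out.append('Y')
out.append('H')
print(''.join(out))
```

Execution trace: 'B' (try body) → 'S' (try body, no exception) → 'Y' (finally) → 'H' (after the try/except). Output: BSYH

Answer: BSYH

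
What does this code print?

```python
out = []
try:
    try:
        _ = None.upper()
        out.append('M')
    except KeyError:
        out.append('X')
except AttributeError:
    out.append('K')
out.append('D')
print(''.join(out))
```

Execution trace: 'K' (outer except AttributeError) → 'D' (after the try/except). Output: KD

Answer: KD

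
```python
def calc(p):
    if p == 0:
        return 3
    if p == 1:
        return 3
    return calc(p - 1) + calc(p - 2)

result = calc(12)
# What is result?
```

Build up from base cases: calc(0)=3, calc(1)=3, calc(2)=6, calc(3)=9, calc(4)=15, calc(5)=24, calc(6)=39, ..., calc(12)=699

Answer: 699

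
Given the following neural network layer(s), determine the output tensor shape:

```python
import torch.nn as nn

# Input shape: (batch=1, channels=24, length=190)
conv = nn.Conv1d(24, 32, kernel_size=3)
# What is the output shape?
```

Input: (1, 24, 190) -> Output: (1, 32, 188)

Answer: (1, 32, 188)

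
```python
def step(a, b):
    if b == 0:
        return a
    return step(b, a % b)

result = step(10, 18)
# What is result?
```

step(10, 18) -> step(18, 10) -> step(10, 8) -> step(8, 2) -> step(2, 0) -> 2

Answer: 2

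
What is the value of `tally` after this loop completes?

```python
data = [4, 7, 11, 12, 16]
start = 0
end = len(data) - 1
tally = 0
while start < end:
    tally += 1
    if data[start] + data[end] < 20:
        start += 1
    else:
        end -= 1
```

Steps to find pair summing to 20
`tally` takes the values: 0 → 1 → 2 → 3 → 4

Answer: 4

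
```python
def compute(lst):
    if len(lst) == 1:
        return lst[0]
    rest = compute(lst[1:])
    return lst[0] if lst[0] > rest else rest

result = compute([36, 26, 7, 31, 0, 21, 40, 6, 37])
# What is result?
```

Recursive max over [36, 26, 7, 31, 0, 21, 40, 6, 37] = 40

Answer: 40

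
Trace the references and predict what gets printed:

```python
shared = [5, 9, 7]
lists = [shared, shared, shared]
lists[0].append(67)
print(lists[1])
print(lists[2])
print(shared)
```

Key concept: list of same reference.
Step by step:
`shared = [5, 9, 7]` → shared = [5, 9, 7]
`lists = [shared, shared, shared]` → lists = [[5, 9, 7], [5, 9, 7], [5, 9, 7]]
`lists[0].append(67)` → shared = [5, 9, 7, 67]; lists = [[5, 9, 7, 67], [5, 9, 7, 67], [5, 9, 7, 67]]
`print(lists[1])` → prints [5, 9, 7, 67]
`print(lists[2])` → prints [5, 9, 7, 67]
`print(shared)` → prints [5, 9, 7, 67]

Answer:
[5, 9, 7, 67]
[5, 9, 7, 67]
[5, 9, 7, 67]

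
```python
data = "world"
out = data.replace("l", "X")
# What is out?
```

Trace:
`data = "world"` → data = 'world'
`out = data.replace("l", "X")` → out = 'worXd'
So out = 'worXd'

Answer: 'worXd'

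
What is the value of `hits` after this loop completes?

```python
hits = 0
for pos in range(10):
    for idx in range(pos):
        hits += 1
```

Triangle number: 0+1+2+...+9
`hits` takes the values: 0 → 1 → 2 → 3 → 4 → 5 → 6 → 7 → 8 → 9 → 10 → 11 → 12 → 13 → 14 → 15 → 16 → 17 → 18 → 19 → 20 → 21 → 22 → 23 → 24 → 25 → 26 → 27 → 28 → 29 → … → 41 → 42 → 43 → 44 → 45

Answer: 45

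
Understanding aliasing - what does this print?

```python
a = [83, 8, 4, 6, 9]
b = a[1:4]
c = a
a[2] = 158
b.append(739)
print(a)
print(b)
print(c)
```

Key concept: slice vs alias.
Step by step:
`a = [83, 8, 4, 6, 9]` → a = [83, 8, 4, 6, 9]
`b = a[1:4]` → b = [8, 4, 6]
`c = a` → c = [83, 8, 4, 6, 9] (same object as a)
`a[2] = 158` → a = [83, 8, 158, 6, 9] (same object as c); c = [83, 8, 158, 6, 9] (same object as a)
`b.append(739)` → b = [8, 4, 6, 739]
`print(a)` → prints [83, 8, 158, 6, 9]
`print(b)` → prints [8, 4, 6, 739]
`print(c)` → prints [83, 8, 158, 6, 9]

Answer:
[83, 8, 158, 6, 9]
[8, 4, 6, 739]
[83, 8, 158, 6, 9]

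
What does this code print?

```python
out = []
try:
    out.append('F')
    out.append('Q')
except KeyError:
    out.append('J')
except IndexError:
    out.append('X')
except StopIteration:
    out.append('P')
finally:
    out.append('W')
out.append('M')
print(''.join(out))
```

Execution trace: 'F' (try body) → 'Q' (try body, no exception) → 'W' (finally) → 'M' (after the try/except). Output: FQWM

Answer: FQWM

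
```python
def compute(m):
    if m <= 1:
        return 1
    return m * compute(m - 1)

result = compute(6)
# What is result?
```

compute(6) = 6 * 5 * 4 * 3 * 2 * 1 = 720

Answer: 720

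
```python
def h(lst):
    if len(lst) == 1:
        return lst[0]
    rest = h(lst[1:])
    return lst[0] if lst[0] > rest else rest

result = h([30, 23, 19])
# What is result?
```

Recursive max over [30, 23, 19] = 30

Answer: 30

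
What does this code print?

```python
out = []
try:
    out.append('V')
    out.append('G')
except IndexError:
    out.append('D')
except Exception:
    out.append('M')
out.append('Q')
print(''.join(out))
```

Execution trace: 'V' (try body) → 'G' (try body, no exception) → 'Q' (after the try/except). Output: VGQ

Answer: VGQ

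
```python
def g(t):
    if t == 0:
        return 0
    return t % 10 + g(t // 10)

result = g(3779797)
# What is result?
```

Sum of digits of 3779797: 7 + 9 + 7 + 9 + 7 + 7 + 3 = 49

Answer: 49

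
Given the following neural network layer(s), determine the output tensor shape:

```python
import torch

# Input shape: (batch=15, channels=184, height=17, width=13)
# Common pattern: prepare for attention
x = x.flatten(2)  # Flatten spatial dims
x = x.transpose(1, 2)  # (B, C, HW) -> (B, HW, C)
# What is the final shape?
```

Input: (15, 184, 17, 13) -> after flatten(2): (15, 184, 221) -> Output: (15, 221, 184)

Answer: (15, 221, 184)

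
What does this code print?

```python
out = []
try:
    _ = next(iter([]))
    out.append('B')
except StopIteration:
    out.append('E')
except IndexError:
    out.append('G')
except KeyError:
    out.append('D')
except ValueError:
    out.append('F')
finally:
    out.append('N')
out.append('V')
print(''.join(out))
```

Execution trace: 'E' (except StopIteration) → 'N' (finally) → 'V' (after the try/except). Output: ENV

Answer: ENV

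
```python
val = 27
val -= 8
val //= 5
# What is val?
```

Trace:
`val = 27` → val = 27
`val -= 8` → val = 19
`val //= 5` → val = 3
So val = 3

Answer: 3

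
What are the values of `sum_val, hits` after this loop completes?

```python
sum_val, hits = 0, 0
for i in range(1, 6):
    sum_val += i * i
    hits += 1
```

Sum of squares and count
`sum_val, hits` takes the values: (0, 0) → (1, 0) → (1, 1) → (5, 1) → (5, 2) → (14, 2) → (14, 3) → (30, 3) → (30, 4) → (55, 4) → (55, 5)

Answer: 55, 5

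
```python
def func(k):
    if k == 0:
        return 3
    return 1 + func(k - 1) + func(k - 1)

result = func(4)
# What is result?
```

func(k) = 1 + 2·func(k-1), func(0)=3. Closed form: (3+1)·2^4 - 1 = 63.

Answer: 63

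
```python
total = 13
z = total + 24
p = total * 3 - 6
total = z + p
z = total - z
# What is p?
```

Trace:
`total = 13` → total = 13
`z = total + 24` → z = 37
`p = total * 3 - 6` → p = 33
`total = z + p` → total = 70
`z = total - z` → z = 33
So p = 33

Answer: 33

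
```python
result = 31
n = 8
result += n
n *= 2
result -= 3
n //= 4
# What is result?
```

Trace:
`result = 31` → result = 31
`n = 8` → n = 8
`result += n` → result = 39
`n *= 2` → n = 16
`result -= 3` → result = 36
`n //= 4` → n = 4
So result = 36

Answer: 36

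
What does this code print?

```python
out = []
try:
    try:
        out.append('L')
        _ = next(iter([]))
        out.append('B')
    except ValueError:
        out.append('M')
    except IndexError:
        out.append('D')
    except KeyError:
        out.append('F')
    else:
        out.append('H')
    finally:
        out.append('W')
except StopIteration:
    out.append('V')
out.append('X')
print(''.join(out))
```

Execution trace: 'L' (try body) → 'W' (finally) → 'V' (outer except StopIteration) → 'X' (after the try/except). Output: LWVX

Answer: LWVX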